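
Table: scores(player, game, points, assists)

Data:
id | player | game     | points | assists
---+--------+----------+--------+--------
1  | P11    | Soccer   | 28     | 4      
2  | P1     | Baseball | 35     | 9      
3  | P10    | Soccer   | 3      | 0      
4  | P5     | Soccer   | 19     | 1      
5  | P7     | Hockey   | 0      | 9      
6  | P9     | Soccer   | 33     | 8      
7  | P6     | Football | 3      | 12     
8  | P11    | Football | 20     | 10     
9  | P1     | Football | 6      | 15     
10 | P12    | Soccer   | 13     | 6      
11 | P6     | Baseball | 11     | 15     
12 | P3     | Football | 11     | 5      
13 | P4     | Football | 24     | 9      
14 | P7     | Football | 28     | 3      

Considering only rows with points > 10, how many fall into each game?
SELECT game, COUNT(*)
FROM scores
WHERE points > 10
GROUP BY game

Note: WHERE filters rows before grouping.

Result:
  Baseball: 2
  Football: 4
  Soccer: 4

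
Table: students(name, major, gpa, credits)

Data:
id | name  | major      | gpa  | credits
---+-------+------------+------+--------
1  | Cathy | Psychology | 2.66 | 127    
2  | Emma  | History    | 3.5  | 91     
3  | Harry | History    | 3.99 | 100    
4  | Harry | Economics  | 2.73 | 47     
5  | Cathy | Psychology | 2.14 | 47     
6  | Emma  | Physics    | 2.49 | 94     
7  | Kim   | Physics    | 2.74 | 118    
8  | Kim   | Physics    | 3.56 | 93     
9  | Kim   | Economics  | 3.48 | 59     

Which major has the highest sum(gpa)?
SELECT major, SUM(gpa) as val
FROM students
GROUP BY major
ORDER BY val DESC
LIMIT 1

Result: Physics with sum(gpa) = 8.79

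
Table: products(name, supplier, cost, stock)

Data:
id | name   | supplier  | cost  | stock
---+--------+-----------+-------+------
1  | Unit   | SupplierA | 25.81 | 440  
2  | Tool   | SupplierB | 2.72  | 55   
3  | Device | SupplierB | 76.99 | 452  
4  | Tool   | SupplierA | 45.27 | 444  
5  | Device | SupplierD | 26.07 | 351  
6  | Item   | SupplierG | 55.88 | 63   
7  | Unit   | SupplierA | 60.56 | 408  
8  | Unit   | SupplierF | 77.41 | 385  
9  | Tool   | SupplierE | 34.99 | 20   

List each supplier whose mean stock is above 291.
SELECT supplier, AVG(stock)
FROM products
GROUP BY supplier
HAVING AVG(stock) > 291

Result:
  SupplierA: avg=430.67
  SupplierD: avg=351.00
  SupplierF: avg=385.00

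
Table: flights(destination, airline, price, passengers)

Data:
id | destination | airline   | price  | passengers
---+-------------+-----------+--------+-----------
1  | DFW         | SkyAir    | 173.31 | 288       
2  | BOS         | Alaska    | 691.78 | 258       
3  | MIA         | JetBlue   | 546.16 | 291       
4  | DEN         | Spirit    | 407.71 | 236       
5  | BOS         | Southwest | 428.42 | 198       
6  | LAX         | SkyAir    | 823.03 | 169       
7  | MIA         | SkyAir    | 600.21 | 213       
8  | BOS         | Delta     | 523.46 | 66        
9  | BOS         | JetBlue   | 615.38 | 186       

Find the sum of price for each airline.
SELECT airline, SUM(price) as result
FROM flights
GROUP BY airline

Result:
  Alaska: 691.78
  Delta: 523.46
  JetBlue: 1161.54
  SkyAir: 1596.55
  Southwest: 428.42
  Spirit: 407.71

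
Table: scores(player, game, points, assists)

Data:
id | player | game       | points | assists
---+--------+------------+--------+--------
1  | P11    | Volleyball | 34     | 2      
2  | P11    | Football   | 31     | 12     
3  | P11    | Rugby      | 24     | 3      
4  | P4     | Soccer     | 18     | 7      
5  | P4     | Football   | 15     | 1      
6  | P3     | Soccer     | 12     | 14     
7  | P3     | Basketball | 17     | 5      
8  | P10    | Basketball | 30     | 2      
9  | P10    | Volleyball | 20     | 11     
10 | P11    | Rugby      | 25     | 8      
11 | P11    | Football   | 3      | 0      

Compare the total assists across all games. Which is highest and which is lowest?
SELECT game, SUM(assists)
FROM scores
GROUP BY game
ORDER BY SUM(assists)

All groups:
  Basketball: 7
  Rugby: 11
  Football: 13
  Volleyball: 13
  Soccer: 21

Highest: Soccer (21)
Lowest: Basketball (7)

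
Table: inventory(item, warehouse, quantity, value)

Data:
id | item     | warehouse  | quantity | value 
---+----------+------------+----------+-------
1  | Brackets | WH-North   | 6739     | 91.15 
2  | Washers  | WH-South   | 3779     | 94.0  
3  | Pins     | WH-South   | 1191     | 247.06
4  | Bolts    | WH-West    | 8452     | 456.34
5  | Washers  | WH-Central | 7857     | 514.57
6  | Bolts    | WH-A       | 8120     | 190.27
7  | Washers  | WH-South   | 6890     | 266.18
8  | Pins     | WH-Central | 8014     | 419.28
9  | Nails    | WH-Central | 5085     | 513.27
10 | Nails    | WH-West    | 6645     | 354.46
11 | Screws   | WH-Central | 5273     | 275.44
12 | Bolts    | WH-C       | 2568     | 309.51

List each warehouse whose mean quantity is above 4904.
SELECT warehouse, AVG(quantity)
FROM inventory
GROUP BY warehouse
HAVING AVG(quantity) > 4904

Result:
  WH-A: avg=8120.00
  WH-Central: avg=6557.25
  WH-North: avg=6739.00
  WH-West: avg=7548.50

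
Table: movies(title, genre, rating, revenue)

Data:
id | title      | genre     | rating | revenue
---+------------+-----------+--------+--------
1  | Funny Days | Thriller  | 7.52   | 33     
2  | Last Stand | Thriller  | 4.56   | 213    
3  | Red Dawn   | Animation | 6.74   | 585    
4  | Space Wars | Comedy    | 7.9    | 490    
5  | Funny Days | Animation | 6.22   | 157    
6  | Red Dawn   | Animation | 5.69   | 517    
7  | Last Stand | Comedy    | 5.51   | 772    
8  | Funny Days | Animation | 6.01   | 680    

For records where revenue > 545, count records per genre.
SELECT genre, COUNT(*)
FROM movies
WHERE revenue > 545
GROUP BY genre

Note: WHERE filters rows before grouping.

Result:
  Animation: 2
  Comedy: 1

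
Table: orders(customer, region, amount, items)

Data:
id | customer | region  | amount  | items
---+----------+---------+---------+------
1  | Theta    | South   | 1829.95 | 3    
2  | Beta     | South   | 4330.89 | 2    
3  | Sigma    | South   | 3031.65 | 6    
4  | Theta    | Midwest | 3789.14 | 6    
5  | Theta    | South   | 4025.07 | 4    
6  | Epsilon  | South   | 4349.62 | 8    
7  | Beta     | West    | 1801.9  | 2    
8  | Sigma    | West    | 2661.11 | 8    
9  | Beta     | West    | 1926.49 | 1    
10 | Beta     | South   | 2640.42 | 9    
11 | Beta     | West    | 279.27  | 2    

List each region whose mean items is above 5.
SELECT region, AVG(items)
FROM orders
GROUP BY region
HAVING AVG(items) > 5

Result:
  Midwest: avg=6.00
  South: avg=5.33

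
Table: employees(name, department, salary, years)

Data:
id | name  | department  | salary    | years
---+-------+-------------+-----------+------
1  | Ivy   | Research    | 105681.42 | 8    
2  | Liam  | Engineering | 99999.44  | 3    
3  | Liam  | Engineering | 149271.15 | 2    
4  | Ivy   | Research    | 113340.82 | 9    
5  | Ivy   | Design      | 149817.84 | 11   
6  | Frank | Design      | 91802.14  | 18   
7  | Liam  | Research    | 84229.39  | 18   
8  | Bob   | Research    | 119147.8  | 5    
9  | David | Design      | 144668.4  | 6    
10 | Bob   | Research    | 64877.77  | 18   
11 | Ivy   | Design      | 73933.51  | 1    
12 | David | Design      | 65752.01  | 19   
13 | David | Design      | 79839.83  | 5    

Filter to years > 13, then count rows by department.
SELECT department, COUNT(*)
FROM employees
WHERE years > 13
GROUP BY department

Note: WHERE filters rows before grouping.

Result:
  Design: 2
  Research: 2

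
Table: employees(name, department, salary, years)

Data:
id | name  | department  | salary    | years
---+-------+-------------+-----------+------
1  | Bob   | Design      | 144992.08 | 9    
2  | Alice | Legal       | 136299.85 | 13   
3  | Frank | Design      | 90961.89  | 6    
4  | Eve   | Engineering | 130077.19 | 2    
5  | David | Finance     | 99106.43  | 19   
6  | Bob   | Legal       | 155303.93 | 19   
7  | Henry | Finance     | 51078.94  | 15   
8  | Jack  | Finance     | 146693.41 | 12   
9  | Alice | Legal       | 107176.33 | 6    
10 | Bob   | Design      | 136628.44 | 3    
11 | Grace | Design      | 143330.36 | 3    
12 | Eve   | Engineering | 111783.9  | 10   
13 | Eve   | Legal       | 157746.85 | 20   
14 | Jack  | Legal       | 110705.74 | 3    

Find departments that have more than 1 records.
SELECT department, COUNT(*) as cnt
FROM employees
GROUP BY department
HAVING COUNT(*) > 1

Result:
  Design: 4
  Engineering: 2
  Finance: 3
  Legal: 5

Note: HAVING filters groups after aggregation, WHERE filters rows before.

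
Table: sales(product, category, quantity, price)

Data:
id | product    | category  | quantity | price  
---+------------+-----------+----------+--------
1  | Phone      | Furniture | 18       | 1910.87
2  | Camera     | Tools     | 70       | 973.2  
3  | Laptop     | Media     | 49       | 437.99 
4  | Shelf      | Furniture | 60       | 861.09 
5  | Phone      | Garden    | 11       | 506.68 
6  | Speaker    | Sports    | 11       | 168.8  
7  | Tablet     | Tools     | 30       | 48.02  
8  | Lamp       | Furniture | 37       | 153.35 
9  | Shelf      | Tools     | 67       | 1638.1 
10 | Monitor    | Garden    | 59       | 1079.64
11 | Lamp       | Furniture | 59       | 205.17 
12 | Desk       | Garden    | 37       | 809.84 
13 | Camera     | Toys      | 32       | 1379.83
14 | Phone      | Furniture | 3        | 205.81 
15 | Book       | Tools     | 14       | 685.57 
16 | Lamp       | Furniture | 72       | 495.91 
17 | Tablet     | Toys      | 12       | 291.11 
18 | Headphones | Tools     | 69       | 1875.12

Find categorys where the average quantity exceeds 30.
SELECT category, AVG(quantity)
FROM sales
GROUP BY category
HAVING AVG(quantity) > 30

Result:
  Furniture: avg=41.50
  Garden: avg=35.67
  Media: avg=49.00
  Tools: avg=50.00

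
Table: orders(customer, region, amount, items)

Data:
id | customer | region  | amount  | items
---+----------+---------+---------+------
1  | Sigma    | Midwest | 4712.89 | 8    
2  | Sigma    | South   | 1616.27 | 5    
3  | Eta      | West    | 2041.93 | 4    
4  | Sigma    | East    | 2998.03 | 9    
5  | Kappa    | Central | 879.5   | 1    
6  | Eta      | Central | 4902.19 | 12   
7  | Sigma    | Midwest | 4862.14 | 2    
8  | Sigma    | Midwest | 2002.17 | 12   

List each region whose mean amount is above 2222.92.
SELECT region, AVG(amount)
FROM orders
GROUP BY region
HAVING AVG(amount) > 2222.92

Result:
  Central: avg=2890.85
  East: avg=2998.03
  Midwest: avg=3859.07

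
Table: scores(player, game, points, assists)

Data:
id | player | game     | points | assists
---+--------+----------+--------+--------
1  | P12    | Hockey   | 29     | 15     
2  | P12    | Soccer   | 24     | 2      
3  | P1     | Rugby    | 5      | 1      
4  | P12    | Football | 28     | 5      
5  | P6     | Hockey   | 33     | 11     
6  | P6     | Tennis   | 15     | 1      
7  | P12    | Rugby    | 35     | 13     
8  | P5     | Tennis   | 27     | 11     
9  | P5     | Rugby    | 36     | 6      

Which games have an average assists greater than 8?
SELECT game, AVG(assists)
FROM scores
GROUP BY game
HAVING AVG(assists) > 8

Result:
  Hockey: avg=13.00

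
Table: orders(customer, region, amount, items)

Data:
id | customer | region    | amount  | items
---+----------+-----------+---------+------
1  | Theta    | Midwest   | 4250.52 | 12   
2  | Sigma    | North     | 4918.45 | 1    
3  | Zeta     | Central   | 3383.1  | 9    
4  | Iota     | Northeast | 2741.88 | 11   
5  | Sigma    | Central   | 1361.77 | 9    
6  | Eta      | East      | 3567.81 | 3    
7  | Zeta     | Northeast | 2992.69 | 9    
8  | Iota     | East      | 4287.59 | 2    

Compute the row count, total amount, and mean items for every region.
SELECT region,
       COUNT(*) as cnt,
       SUM(amount) as total_amount,
       AVG(items) as avg_items
FROM orders
GROUP BY region

Result:
  Central: 2 records, 4744.87 total amount, 9.00 avg items
  East: 2 records, 7855.40 total amount, 2.50 avg items
  Midwest: 1 records, 4250.52 total amount, 12.00 avg items
  North: 1 records, 4918.45 total amount, 1.00 avg items
  Northeast: 2 records, 5734.57 total amount, 10.00 avg items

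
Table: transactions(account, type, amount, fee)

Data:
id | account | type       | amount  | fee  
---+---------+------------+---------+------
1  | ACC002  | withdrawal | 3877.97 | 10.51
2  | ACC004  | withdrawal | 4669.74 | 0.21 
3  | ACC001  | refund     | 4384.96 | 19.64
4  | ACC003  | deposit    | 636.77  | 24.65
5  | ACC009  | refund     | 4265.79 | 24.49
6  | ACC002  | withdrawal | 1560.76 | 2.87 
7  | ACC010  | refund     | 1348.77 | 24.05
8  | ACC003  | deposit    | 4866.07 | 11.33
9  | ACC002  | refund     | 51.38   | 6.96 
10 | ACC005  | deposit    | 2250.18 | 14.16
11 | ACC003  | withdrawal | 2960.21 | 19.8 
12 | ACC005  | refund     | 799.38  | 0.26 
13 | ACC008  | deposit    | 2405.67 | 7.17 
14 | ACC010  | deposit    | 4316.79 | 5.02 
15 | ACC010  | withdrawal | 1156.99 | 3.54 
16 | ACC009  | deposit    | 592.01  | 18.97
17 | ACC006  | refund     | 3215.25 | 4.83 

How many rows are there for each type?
SELECT type, COUNT(*) as count
FROM transactions
GROUP BY type

Result:
  deposit: 6
  refund: 6
  withdrawal: 5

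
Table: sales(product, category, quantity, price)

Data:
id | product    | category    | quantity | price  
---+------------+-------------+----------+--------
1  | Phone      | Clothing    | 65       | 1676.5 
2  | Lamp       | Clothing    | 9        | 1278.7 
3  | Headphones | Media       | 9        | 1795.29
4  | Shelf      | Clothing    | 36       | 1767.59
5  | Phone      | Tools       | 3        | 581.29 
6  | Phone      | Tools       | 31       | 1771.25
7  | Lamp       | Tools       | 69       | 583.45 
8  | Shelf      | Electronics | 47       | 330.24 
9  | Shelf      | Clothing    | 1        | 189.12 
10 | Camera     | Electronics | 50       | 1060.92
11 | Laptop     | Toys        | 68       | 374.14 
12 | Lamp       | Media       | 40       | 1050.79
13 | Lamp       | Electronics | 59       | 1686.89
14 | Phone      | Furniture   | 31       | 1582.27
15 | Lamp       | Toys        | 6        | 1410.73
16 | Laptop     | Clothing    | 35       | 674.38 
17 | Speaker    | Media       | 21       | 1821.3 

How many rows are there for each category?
SELECT category, COUNT(*) as count
FROM sales
GROUP BY category

Result:
  Clothing: 5
  Electronics: 3
  Furniture: 1
  Media: 3
  Tools: 3
  Toys: 2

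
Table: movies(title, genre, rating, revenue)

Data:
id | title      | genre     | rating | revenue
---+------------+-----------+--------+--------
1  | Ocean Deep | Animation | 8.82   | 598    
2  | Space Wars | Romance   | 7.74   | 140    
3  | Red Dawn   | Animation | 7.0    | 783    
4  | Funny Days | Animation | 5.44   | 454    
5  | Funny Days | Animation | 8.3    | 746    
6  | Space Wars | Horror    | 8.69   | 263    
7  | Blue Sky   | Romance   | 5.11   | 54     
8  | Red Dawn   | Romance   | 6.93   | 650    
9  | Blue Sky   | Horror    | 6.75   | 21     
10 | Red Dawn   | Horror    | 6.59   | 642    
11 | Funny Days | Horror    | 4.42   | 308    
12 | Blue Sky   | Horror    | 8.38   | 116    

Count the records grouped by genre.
SELECT genre, COUNT(*) as count
FROM movies
GROUP BY genre

Result:
  Animation: 4
  Horror: 5
  Romance: 3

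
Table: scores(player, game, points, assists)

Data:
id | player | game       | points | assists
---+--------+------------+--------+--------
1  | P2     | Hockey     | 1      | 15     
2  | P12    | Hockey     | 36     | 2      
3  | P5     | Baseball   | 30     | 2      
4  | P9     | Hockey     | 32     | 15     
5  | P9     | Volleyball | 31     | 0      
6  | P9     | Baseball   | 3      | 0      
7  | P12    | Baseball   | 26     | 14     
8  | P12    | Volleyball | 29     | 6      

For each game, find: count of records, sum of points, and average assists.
SELECT game,
       COUNT(*) as cnt,
       SUM(points) as total_points,
       AVG(assists) as avg_assists
FROM scores
GROUP BY game

Result:
  Baseball: 3 records, 59 total points, 5.33 avg assists
  Hockey: 3 records, 69 total points, 10.67 avg assists
  Volleyball: 2 records, 60 total points, 3.00 avg assists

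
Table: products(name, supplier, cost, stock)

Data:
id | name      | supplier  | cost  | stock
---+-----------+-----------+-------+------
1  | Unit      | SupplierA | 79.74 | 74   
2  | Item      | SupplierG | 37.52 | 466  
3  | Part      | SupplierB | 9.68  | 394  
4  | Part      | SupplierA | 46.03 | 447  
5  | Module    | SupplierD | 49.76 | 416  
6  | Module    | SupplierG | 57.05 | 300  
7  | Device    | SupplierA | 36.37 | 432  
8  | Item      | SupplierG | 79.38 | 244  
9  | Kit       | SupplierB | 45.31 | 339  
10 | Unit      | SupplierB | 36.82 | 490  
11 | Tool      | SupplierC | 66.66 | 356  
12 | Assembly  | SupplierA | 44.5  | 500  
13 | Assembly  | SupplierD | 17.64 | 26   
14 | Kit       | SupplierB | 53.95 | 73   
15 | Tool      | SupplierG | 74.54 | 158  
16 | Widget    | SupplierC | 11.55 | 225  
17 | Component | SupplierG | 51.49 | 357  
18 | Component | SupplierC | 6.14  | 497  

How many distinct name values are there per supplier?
SELECT supplier, COUNT(DISTINCT name)
FROM products
GROUP BY supplier

Result:
  SupplierA: 4 distinct
  SupplierB: 3 distinct
  SupplierC: 3 distinct
  SupplierD: 2 distinct
  SupplierG: 4 distinct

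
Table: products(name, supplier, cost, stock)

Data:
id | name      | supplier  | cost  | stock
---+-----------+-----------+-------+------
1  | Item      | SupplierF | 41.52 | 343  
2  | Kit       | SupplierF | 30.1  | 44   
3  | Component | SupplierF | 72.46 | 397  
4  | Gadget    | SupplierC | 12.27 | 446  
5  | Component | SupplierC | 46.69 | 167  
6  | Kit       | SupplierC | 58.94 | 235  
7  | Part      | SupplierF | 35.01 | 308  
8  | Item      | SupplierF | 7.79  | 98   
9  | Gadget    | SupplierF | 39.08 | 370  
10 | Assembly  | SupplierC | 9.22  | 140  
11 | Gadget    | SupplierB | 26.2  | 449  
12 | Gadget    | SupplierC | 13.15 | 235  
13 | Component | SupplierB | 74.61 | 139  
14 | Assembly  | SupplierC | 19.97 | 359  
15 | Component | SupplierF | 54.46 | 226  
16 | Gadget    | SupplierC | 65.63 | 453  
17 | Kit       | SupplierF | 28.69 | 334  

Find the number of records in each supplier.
SELECT supplier, COUNT(*) as count
FROM products
GROUP BY supplier

Result:
  SupplierB: 2
  SupplierC: 7
  SupplierF: 8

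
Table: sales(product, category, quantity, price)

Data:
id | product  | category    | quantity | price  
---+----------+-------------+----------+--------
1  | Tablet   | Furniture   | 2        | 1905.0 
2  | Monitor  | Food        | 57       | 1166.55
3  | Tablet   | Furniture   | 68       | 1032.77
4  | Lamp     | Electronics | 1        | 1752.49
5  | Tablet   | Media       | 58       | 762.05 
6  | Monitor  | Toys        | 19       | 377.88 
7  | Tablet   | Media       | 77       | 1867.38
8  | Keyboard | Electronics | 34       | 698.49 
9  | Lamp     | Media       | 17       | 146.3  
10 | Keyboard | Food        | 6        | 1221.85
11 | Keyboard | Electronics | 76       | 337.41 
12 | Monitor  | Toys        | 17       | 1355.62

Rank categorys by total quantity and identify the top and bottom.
SELECT category, SUM(quantity)
FROM sales
GROUP BY category
ORDER BY SUM(quantity)

All groups:
  Toys: 36
  Food: 63
  Furniture: 70
  Electronics: 111
  Media: 152

Highest: Media (152)
Lowest: Toys (36)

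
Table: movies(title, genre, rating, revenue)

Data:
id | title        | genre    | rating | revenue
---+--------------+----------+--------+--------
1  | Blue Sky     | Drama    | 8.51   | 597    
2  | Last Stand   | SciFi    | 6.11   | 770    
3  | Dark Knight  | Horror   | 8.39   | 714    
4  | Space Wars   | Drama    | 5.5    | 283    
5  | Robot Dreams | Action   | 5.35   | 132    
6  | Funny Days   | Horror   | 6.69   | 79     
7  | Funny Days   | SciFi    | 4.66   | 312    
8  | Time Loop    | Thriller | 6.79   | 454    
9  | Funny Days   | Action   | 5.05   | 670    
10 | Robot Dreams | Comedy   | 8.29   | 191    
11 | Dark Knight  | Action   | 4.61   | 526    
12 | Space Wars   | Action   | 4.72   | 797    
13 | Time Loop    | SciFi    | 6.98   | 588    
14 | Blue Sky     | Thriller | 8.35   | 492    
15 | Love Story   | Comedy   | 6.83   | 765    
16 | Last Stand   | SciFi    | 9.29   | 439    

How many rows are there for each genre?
SELECT genre, COUNT(*) as count
FROM movies
GROUP BY genre

Result:
  Action: 4
  Comedy: 2
  Drama: 2
  Horror: 2
  SciFi: 4
  Thriller: 2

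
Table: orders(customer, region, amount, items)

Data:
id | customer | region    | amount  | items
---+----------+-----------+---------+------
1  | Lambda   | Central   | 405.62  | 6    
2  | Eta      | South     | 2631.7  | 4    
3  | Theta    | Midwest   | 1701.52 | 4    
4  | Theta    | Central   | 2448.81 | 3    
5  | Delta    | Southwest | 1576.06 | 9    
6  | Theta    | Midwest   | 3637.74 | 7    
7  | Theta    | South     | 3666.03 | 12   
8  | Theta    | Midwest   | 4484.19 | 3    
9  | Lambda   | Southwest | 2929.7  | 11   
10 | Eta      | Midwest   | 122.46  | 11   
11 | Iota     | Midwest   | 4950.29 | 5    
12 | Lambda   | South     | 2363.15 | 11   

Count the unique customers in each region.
SELECT region, COUNT(DISTINCT customer)
FROM orders
GROUP BY region

Result:
  Central: 2 distinct
  Midwest: 3 distinct
  South: 3 distinct
  Southwest: 2 distinct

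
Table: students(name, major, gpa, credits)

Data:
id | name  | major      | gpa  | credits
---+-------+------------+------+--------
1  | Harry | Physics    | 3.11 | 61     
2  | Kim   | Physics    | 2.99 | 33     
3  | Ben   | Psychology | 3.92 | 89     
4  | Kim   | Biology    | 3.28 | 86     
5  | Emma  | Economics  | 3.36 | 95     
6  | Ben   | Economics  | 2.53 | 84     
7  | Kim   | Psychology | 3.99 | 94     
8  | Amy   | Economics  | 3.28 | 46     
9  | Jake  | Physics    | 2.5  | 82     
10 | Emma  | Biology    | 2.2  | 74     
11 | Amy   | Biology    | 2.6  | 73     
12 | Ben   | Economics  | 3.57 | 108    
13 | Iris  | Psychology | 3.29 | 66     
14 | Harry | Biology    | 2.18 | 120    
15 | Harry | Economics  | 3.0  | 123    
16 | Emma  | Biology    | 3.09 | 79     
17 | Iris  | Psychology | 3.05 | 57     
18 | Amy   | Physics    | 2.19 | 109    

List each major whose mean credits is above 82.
SELECT major, AVG(credits)
FROM students
GROUP BY major
HAVING AVG(credits) > 82

Result:
  Biology: avg=86.40
  Economics: avg=91.20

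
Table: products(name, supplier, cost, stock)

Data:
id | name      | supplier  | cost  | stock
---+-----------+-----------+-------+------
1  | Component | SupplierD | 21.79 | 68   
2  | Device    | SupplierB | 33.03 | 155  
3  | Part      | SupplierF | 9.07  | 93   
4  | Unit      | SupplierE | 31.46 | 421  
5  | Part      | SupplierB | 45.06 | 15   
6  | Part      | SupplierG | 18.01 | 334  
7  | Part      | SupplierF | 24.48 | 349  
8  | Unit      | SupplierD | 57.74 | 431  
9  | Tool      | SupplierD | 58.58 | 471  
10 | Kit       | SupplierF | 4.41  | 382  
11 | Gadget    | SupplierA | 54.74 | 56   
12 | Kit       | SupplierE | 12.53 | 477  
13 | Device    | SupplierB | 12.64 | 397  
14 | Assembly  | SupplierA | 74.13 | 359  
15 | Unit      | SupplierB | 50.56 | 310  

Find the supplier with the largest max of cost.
SELECT supplier, MAX(cost) as val
FROM products
GROUP BY supplier
ORDER BY val DESC
LIMIT 1

Result: SupplierA with max(cost) = 74.13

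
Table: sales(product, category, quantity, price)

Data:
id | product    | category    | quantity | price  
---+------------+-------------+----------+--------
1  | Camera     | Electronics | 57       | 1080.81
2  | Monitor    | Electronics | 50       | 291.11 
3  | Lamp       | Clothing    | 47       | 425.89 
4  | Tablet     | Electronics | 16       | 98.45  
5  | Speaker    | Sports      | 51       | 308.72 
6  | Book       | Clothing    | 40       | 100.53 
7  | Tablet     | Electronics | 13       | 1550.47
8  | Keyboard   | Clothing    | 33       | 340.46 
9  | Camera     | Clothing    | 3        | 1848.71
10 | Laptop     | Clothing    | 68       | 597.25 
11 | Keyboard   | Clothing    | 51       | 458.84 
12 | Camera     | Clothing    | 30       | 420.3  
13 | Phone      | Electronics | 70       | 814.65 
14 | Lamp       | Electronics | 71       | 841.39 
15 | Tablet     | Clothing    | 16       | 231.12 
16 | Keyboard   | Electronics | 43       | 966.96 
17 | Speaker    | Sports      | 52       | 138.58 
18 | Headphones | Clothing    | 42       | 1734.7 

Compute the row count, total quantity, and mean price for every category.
SELECT category,
       COUNT(*) as cnt,
       SUM(quantity) as total_quantity,
       AVG(price) as avg_price
FROM sales
GROUP BY category

Result:
  Clothing: 9 records, 330 total quantity, 684.20 avg price
  Electronics: 7 records, 320 total quantity, 806.26 avg price
  Sports: 2 records, 103 total quantity, 223.65 avg price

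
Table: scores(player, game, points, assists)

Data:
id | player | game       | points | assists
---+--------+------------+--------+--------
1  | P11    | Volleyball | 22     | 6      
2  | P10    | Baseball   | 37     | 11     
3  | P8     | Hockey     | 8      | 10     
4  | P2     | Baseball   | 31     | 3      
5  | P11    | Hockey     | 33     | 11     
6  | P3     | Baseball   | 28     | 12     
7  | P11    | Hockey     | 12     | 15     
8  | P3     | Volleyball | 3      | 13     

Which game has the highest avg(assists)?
SELECT game, AVG(assists) as val
FROM scores
GROUP BY game
ORDER BY val DESC
LIMIT 1

Result: Hockey with avg(assists) = 12.00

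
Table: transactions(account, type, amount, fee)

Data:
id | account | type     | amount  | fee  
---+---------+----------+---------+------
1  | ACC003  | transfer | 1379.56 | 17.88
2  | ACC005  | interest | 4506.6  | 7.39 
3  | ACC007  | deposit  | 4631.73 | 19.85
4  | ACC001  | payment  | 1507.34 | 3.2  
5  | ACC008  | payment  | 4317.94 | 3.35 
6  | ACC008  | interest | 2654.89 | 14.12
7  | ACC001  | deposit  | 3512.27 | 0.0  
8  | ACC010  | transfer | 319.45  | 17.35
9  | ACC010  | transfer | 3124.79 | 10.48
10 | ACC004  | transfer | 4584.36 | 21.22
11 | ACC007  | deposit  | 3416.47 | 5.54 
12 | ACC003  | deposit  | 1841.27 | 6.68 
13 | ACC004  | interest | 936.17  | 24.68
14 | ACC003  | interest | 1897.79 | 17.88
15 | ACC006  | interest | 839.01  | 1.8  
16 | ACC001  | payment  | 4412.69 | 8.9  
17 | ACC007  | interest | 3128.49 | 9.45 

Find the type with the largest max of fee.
SELECT type, MAX(fee) as val
FROM transactions
GROUP BY type
ORDER BY val DESC
LIMIT 1

Result: interest with max(fee) = 24.68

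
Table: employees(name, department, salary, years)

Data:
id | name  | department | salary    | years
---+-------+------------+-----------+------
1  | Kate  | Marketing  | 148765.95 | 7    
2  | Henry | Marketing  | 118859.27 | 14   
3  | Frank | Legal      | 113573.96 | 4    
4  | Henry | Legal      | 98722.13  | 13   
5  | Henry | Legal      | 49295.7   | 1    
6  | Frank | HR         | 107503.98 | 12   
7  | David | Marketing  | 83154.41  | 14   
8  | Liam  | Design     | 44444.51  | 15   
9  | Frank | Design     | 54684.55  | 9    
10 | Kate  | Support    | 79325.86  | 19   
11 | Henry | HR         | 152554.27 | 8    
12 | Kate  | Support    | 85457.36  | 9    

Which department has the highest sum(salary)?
SELECT department, SUM(salary) as val
FROM employees
GROUP BY department
ORDER BY val DESC
LIMIT 1

Result: Marketing with sum(salary) = 350779.63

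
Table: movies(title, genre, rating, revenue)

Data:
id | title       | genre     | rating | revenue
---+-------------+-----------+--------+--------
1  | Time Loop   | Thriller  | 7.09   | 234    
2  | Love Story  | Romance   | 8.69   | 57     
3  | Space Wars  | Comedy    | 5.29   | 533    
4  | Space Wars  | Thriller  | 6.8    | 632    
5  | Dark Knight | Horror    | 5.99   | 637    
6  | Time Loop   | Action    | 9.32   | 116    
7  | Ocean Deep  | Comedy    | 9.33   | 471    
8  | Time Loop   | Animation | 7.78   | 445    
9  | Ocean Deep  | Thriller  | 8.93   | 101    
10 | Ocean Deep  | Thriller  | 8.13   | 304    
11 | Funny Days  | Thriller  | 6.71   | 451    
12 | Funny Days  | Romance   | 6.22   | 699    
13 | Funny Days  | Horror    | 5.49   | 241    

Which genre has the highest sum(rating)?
SELECT genre, SUM(rating) as val
FROM movies
GROUP BY genre
ORDER BY val DESC
LIMIT 1

Result: Thriller with sum(rating) = 37.66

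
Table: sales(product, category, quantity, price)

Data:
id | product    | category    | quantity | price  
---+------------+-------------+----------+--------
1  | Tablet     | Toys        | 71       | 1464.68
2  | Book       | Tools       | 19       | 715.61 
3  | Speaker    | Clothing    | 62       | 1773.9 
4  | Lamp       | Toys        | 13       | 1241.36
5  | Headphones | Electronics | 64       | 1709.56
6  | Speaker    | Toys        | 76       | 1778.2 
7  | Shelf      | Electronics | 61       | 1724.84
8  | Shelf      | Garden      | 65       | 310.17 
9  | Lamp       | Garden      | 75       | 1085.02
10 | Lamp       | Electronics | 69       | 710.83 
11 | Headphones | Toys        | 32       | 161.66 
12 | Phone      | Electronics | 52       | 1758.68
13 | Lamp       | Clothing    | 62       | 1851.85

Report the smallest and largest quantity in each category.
SELECT category, MIN(quantity), MAX(quantity)
FROM sales
GROUP BY category

Result:
  Clothing: min=62, max=62
  Electronics: min=52, max=69
  Garden: min=65, max=75
  Tools: min=19, max=19
  Toys: min=13, max=76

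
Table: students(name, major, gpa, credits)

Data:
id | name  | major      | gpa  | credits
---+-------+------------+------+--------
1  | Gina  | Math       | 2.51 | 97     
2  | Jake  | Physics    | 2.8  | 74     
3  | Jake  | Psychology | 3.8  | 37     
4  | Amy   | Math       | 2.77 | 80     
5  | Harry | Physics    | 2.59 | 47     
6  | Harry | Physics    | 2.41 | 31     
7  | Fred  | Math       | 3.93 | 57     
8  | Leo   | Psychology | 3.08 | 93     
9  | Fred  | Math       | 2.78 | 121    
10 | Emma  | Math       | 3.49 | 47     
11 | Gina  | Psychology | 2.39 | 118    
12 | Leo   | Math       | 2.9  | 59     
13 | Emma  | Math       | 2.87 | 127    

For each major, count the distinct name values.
SELECT major, COUNT(DISTINCT name)
FROM students
GROUP BY major

Result:
  Math: 5 distinct
  Physics: 2 distinct
  Psychology: 3 distinct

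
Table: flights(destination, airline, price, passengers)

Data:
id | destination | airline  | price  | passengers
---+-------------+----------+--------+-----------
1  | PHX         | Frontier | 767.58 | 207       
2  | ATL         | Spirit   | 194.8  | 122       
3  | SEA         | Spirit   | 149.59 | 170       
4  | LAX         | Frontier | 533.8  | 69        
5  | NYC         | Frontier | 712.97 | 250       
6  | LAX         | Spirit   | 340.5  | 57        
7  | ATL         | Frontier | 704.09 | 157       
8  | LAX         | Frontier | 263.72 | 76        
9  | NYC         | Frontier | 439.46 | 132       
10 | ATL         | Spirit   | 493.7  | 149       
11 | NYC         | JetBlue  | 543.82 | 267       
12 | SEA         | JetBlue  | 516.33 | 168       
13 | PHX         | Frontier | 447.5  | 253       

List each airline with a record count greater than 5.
SELECT airline, COUNT(*) as cnt
FROM flights
GROUP BY airline
HAVING COUNT(*) > 5

Result:
  Frontier: 7

Note: HAVING filters groups after aggregation, WHERE filters rows before.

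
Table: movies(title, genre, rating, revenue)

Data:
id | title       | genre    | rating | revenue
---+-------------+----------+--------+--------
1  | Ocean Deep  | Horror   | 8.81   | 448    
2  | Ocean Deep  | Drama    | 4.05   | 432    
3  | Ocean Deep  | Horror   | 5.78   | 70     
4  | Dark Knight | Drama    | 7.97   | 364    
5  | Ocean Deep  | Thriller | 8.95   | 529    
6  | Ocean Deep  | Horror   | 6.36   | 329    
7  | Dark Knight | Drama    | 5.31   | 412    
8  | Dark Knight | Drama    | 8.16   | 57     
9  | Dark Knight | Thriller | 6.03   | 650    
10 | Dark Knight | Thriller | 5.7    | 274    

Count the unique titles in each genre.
SELECT genre, COUNT(DISTINCT title)
FROM movies
GROUP BY genre

Result:
  Drama: 2 distinct
  Horror: 1 distinct
  Thriller: 2 distinct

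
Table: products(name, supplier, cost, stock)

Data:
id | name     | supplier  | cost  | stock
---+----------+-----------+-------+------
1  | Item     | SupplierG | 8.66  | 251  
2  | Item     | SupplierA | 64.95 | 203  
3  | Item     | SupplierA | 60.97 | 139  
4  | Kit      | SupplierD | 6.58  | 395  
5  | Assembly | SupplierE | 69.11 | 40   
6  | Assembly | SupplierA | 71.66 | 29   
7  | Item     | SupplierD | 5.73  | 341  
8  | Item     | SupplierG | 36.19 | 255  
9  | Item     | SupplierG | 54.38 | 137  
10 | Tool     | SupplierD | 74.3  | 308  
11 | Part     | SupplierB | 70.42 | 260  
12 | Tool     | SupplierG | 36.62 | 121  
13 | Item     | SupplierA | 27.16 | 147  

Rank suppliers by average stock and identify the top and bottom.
SELECT supplier, AVG(stock)
FROM products
GROUP BY supplier
ORDER BY AVG(stock)

All groups:
  SupplierE: 40.00
  SupplierA: 129.50
  SupplierG: 191.00
  SupplierB: 260.00
  SupplierD: 348.00

Highest: SupplierD (348.00)
Lowest: SupplierE (40.00)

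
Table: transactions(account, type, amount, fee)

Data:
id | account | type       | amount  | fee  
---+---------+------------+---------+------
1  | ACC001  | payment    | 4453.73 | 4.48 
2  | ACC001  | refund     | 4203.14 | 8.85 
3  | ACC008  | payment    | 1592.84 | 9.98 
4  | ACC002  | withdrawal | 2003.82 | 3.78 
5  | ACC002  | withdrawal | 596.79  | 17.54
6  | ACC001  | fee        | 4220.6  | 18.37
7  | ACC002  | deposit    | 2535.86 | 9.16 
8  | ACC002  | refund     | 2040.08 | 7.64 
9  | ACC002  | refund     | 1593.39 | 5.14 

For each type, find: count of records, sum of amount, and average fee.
SELECT type,
       COUNT(*) as cnt,
       SUM(amount) as total_amount,
       AVG(fee) as avg_fee
FROM transactions
GROUP BY type

Result:
  deposit: 1 records, 2535.86 total amount, 9.16 avg fee
  fee: 1 records, 4220.60 total amount, 18.37 avg fee
  payment: 2 records, 6046.57 total amount, 7.23 avg fee
  refund: 3 records, 7836.61 total amount, 7.21 avg fee
  withdrawal: 2 records, 2600.61 total amount, 10.66 avg fee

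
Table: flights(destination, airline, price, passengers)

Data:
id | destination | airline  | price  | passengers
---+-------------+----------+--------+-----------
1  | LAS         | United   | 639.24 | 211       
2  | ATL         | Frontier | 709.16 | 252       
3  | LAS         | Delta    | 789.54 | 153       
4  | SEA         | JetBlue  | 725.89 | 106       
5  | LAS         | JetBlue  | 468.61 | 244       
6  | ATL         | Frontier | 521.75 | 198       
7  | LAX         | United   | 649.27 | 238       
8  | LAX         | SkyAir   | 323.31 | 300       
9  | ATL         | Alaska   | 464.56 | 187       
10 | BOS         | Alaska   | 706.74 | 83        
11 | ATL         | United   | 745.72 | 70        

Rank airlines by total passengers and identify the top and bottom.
SELECT airline, SUM(passengers)
FROM flights
GROUP BY airline
ORDER BY SUM(passengers)

All groups:
  Delta: 153
  Alaska: 270
  SkyAir: 300
  JetBlue: 350
  Frontier: 450
  United: 519

Highest: United (519)
Lowest: Delta (153)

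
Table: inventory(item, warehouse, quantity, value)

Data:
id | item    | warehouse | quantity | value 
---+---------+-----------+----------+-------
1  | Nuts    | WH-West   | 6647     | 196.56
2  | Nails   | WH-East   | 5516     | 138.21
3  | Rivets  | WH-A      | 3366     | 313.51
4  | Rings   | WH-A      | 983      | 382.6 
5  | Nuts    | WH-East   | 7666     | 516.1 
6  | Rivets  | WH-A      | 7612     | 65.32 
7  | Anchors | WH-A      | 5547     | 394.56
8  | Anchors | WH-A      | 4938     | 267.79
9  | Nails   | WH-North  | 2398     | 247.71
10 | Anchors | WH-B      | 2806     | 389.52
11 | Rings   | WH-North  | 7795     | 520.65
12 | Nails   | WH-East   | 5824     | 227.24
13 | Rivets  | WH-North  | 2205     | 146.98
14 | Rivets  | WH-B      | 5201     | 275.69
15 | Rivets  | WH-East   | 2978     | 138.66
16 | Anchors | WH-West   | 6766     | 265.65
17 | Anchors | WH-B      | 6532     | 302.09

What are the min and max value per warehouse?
SELECT warehouse, MIN(value), MAX(value)
FROM inventory
GROUP BY warehouse

Result:
  WH-A: min=65.32, max=394.56
  WH-B: min=275.69, max=389.52
  WH-East: min=138.21, max=516.10
  WH-North: min=146.98, max=520.65
  WH-West: min=196.56, max=265.65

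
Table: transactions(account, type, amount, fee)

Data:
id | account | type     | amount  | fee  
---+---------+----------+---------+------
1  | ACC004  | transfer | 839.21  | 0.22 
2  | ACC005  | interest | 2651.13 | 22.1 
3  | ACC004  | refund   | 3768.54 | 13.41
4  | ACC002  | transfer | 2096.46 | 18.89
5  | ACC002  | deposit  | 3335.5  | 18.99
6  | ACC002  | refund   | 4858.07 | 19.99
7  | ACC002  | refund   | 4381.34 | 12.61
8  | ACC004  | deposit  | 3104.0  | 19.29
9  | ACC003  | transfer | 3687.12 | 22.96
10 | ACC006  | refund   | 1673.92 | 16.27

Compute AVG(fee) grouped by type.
SELECT type, AVG(fee) as result
FROM transactions
GROUP BY type

Result:
  deposit: 19.14
  interest: 22.10
  refund: 15.57
  transfer: 14.02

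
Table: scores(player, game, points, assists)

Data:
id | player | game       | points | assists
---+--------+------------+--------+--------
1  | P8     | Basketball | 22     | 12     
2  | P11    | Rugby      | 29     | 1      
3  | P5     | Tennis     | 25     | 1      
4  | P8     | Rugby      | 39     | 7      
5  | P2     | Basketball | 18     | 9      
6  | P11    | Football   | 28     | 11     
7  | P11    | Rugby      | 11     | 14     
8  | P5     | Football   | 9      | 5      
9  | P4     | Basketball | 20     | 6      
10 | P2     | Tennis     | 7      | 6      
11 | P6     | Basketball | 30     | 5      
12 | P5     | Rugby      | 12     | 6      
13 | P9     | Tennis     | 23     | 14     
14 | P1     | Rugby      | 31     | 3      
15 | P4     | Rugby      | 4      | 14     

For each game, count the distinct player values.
SELECT game, COUNT(DISTINCT player)
FROM scores
GROUP BY game

Result:
  Basketball: 4 distinct
  Football: 2 distinct
  Rugby: 5 distinct
  Tennis: 3 distinct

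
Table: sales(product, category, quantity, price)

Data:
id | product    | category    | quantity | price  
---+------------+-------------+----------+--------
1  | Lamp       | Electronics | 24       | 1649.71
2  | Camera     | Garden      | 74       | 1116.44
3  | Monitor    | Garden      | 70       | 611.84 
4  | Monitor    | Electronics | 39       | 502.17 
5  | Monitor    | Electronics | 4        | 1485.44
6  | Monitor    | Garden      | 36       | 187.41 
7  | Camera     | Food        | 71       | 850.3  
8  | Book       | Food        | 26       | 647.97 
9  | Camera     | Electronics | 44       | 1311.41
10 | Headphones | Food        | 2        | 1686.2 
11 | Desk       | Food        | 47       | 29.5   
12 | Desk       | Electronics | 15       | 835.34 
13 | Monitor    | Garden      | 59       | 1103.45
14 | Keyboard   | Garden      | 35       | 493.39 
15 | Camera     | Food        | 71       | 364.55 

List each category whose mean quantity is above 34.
SELECT category, AVG(quantity)
FROM sales
GROUP BY category
HAVING AVG(quantity) > 34

Result:
  Food: avg=43.40
  Garden: avg=54.80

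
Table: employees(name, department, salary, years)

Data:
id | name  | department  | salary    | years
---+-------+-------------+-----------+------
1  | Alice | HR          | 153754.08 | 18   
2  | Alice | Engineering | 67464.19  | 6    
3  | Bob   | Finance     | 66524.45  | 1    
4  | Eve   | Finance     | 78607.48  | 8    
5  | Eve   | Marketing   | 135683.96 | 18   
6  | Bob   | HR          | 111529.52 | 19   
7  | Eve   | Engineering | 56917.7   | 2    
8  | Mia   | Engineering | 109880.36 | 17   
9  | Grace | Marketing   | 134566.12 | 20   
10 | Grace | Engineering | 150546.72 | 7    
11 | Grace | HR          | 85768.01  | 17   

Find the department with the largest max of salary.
SELECT department, MAX(salary) as val
FROM employees
GROUP BY department
ORDER BY val DESC
LIMIT 1

Result: HR with max(salary) = 153754.08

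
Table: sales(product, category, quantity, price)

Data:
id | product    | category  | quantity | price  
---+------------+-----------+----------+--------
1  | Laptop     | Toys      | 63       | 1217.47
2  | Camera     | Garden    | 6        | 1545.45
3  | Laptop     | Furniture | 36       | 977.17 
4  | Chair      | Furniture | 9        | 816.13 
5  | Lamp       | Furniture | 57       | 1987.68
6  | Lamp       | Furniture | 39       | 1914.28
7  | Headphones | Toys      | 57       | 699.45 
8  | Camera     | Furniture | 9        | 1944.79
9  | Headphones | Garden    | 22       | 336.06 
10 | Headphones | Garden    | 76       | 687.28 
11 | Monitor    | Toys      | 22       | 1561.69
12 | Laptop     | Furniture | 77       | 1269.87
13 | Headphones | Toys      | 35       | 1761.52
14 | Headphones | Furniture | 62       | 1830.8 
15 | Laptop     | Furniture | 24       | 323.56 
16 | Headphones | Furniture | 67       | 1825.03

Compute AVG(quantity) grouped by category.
SELECT category, AVG(quantity) as result
FROM sales
GROUP BY category

Result:
  Furniture: 42.22
  Garden: 34.67
  Toys: 44.25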